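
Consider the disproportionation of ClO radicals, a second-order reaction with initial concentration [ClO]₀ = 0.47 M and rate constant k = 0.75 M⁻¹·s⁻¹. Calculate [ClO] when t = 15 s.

0.07475 M

Step 1: For a second-order reaction: 1/[ClO] = 1/[ClO]₀ + kt
Step 2: 1/[ClO] = 1/0.47 + 0.75 × 15
Step 3: 1/[ClO] = 2.128 + 11.25 = 13.38
Step 4: [ClO] = 1/13.38 = 0.07475 M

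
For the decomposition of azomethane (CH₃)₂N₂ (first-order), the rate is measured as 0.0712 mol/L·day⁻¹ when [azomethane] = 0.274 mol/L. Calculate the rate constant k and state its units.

0.2599 day⁻¹

Step 1: rate = k[azomethane]^1, so k = rate / [azomethane]^1.
Step 2: k = 0.0712 / (0.274)^1 = 0.0712 / 0.274.
Step 3: k = 0.2599 day⁻¹.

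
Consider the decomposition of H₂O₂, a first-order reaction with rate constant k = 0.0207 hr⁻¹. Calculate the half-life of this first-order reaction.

33.49 hr

Step 1: For a first-order reaction, t₁/₂ = ln(2)/k
Step 2: t₁/₂ = ln(2)/0.0207
Step 3: t₁/₂ = 0.6931/0.0207 = 33.49 hr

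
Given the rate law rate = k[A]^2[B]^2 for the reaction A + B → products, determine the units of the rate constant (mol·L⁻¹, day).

(mol·L⁻¹)⁻³·day⁻¹

Step 1: Overall order = 2 + 2 = 4.
Step 2: rate has units mol·L⁻¹·day⁻¹; [A]^2[B]^2 has units (mol·L⁻¹)^4.
Step 3: k = rate/([A]^2[B]^2), so units of k = (mol·L⁻¹)^(1-4)·day⁻¹ = (mol·L⁻¹)⁻³·day⁻¹.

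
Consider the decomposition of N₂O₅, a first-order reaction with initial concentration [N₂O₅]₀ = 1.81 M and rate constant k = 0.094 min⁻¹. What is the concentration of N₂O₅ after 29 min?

0.1185 M

Step 1: For a first-order reaction: [N₂O₅] = [N₂O₅]₀ × e^(-kt)
Step 2: [N₂O₅] = 1.81 × e^(-0.094 × 29)
Step 3: [N₂O₅] = 1.81 × e^(-2.726)
Step 4: [N₂O₅] = 1.81 × 0.0654807 = 0.1185 M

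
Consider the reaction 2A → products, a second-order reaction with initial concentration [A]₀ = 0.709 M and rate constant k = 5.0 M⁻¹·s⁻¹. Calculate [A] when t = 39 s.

0.005091 M

Step 1: For a second-order reaction: 1/[A] = 1/[A]₀ + kt
Step 2: 1/[A] = 1/0.709 + 5.0 × 39
Step 3: 1/[A] = 1.41 + 195 = 196.4
Step 4: [A] = 1/196.4 = 0.005091 M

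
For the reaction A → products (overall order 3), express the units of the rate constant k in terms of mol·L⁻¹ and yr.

(mol·L⁻¹)⁻²·yr⁻¹

Step 1: For overall order n, rate = k × (concentration)^n.
Step 2: Rate has units mol·L⁻¹·yr⁻¹; concentration term has units (mol·L⁻¹)^3.
Step 3: k = rate / (concentration)^n, so units of k = (mol·L⁻¹)^(1-3)·yr⁻¹ = (mol·L⁻¹)⁻²·yr⁻¹.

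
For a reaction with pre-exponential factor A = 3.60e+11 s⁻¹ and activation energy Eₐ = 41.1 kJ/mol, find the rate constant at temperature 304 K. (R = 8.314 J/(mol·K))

3.12e+04 s⁻¹

Step 1: Use the Arrhenius equation: k = A × exp(-Eₐ/RT)
Step 2: Convert Eₐ to J/mol: 41.1 kJ/mol = 41100 J/mol
Step 3: Calculate the exponent: -Eₐ/(RT) = -41100/(8.314 × 304) = -16.26141
Step 4: k = 3.60e+11 × exp(-16.26141)
Step 5: k = 3.60e+11 × 8.66482e-08 = 3.1193e+04 s⁻¹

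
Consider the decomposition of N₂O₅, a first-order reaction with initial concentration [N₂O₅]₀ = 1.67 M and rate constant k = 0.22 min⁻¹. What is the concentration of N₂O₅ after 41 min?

0.000202 M

Step 1: For a first-order reaction: [N₂O₅] = [N₂O₅]₀ × e^(-kt)
Step 2: [N₂O₅] = 1.67 × e^(-0.22 × 41)
Step 3: [N₂O₅] = 1.67 × e^(-9.02)
Step 4: [N₂O₅] = 1.67 × 0.000120966 = 0.000202 M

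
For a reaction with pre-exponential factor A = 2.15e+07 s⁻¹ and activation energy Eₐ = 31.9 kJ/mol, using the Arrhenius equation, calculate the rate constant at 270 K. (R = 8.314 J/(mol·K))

1.45e+01 s⁻¹

Step 1: Use the Arrhenius equation: k = A × exp(-Eₐ/RT)
Step 2: Convert Eₐ to J/mol: 31.9 kJ/mol = 31900 J/mol
Step 3: Calculate the exponent: -Eₐ/(RT) = -31900/(8.314 × 270) = -14.21075
Step 4: k = 2.15e+07 × exp(-14.21075)
Step 5: k = 2.15e+07 × 6.73519e-07 = 1.4481e+01 s⁻¹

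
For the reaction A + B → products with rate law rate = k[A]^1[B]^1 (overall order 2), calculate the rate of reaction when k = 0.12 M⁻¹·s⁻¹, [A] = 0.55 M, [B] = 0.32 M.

0.02112 M/s

Step 1: The rate law is rate = k[A]^1[B]^1, overall order = 1+1 = 2
Step 2: Substitute values: rate = 0.12 × (0.55)^1 × (0.32)^1
Step 3: rate = 0.12 × 0.55 × 0.32 = 0.02112 M/s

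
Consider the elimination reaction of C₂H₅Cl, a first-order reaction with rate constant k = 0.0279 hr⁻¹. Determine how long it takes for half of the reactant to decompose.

24.84 hr

Step 1: For a first-order reaction, t₁/₂ = ln(2)/k
Step 2: t₁/₂ = ln(2)/0.0279
Step 3: t₁/₂ = 0.6931/0.0279 = 24.84 hr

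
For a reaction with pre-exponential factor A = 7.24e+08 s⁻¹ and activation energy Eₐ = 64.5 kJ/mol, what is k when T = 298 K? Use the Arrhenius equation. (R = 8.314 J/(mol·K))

3.58e-03 s⁻¹

Step 1: Use the Arrhenius equation: k = A × exp(-Eₐ/RT)
Step 2: Convert Eₐ to J/mol: 64.5 kJ/mol = 64500 J/mol
Step 3: Calculate the exponent: -Eₐ/(RT) = -64500/(8.314 × 298) = -26.03355
Step 4: k = 7.24e+08 × exp(-26.03355)
Step 5: k = 7.24e+08 × 4.94052e-12 = 3.5769e-03 s⁻¹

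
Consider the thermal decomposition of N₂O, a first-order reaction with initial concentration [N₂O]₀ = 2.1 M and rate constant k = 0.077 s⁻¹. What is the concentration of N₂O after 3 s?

1.667 M

Step 1: For a first-order reaction: [N₂O] = [N₂O]₀ × e^(-kt)
Step 2: [N₂O] = 2.1 × e^(-0.077 × 3)
Step 3: [N₂O] = 2.1 × e^(-0.231)
Step 4: [N₂O] = 2.1 × 0.793739 = 1.667 M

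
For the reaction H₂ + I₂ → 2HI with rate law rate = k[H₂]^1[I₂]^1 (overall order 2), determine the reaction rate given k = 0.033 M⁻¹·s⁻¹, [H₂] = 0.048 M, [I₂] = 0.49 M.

0.0007762 M/s

Step 1: The rate law is rate = k[H₂]^1[I₂]^1, overall order = 1+1 = 2
Step 2: Substitute values: rate = 0.033 × (0.048)^1 × (0.49)^1
Step 3: rate = 0.033 × 0.048 × 0.49 = 0.00077616 M/s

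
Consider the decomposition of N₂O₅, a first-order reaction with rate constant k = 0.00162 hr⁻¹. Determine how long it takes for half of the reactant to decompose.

427.9 hr

Step 1: For a first-order reaction, t₁/₂ = ln(2)/k
Step 2: t₁/₂ = ln(2)/0.00162
Step 3: t₁/₂ = 0.6931/0.00162 = 427.9 hr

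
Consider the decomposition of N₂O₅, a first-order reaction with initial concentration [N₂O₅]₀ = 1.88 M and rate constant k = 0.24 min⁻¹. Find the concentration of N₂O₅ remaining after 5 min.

0.5662 M

Step 1: For a first-order reaction: [N₂O₅] = [N₂O₅]₀ × e^(-kt)
Step 2: [N₂O₅] = 1.88 × e^(-0.24 × 5)
Step 3: [N₂O₅] = 1.88 × e^(-1.2)
Step 4: [N₂O₅] = 1.88 × 0.301194 = 0.5662 M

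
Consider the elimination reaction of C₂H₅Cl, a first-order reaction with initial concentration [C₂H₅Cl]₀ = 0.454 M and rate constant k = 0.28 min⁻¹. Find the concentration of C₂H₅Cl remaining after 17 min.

0.003889 M

Step 1: For a first-order reaction: [C₂H₅Cl] = [C₂H₅Cl]₀ × e^(-kt)
Step 2: [C₂H₅Cl] = 0.454 × e^(-0.28 × 17)
Step 3: [C₂H₅Cl] = 0.454 × e^(-4.76)
Step 4: [C₂H₅Cl] = 0.454 × 0.00856561 = 0.003889 M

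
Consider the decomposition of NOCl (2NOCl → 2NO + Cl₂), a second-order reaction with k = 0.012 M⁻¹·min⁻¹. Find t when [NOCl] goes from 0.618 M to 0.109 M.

629.7 min

Step 1: For second-order: t = (1/[NOCl] - 1/[NOCl]₀)/k
Step 2: t = (1/0.109 - 1/0.618)/0.012
Step 3: t = (9.174 - 1.618)/0.012
Step 4: t = 7.556/0.012 = 629.7 min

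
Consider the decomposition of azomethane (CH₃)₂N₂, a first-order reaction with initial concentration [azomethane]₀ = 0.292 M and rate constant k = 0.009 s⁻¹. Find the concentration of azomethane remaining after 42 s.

0.2001 M

Step 1: For a first-order reaction: [azomethane] = [azomethane]₀ × e^(-kt)
Step 2: [azomethane] = 0.292 × e^(-0.009 × 42)
Step 3: [azomethane] = 0.292 × e^(-0.378)
Step 4: [azomethane] = 0.292 × 0.685231 = 0.2001 M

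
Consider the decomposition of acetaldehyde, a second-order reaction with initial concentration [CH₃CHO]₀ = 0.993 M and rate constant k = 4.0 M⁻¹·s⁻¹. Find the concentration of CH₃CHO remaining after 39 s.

0.006369 M

Step 1: For a second-order reaction: 1/[CH₃CHO] = 1/[CH₃CHO]₀ + kt
Step 2: 1/[CH₃CHO] = 1/0.993 + 4.0 × 39
Step 3: 1/[CH₃CHO] = 1.007 + 156 = 157
Step 4: [CH₃CHO] = 1/157 = 0.006369 M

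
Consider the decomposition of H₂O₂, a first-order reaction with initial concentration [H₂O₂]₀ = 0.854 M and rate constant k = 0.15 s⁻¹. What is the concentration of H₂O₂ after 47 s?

0.0007408 M

Step 1: For a first-order reaction: [H₂O₂] = [H₂O₂]₀ × e^(-kt)
Step 2: [H₂O₂] = 0.854 × e^(-0.15 × 47)
Step 3: [H₂O₂] = 0.854 × e^(-7.05)
Step 4: [H₂O₂] = 0.854 × 0.000867409 = 0.0007408 M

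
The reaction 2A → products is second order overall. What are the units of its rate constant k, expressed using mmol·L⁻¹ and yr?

(mmol·L⁻¹)⁻¹·yr⁻¹

Step 1: For overall order n, rate = k × (concentration)^n.
Step 2: Rate has units mmol·L⁻¹·yr⁻¹; concentration term has units (mmol·L⁻¹)^2.
Step 3: k = rate / (concentration)^n, so units of k = (mmol·L⁻¹)^(1-2)·yr⁻¹ = (mmol·L⁻¹)⁻¹·yr⁻¹.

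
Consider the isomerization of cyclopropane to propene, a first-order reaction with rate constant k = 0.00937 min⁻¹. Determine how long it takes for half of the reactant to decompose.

73.98 min

Step 1: For a first-order reaction, t₁/₂ = ln(2)/k
Step 2: t₁/₂ = ln(2)/0.00937
Step 3: t₁/₂ = 0.6931/0.00937 = 73.98 min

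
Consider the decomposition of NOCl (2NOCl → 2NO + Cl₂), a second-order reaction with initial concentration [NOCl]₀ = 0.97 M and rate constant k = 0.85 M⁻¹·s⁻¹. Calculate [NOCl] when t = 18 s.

0.06123 M

Step 1: For a second-order reaction: 1/[NOCl] = 1/[NOCl]₀ + kt
Step 2: 1/[NOCl] = 1/0.97 + 0.85 × 18
Step 3: 1/[NOCl] = 1.031 + 15.3 = 16.33
Step 4: [NOCl] = 1/16.33 = 0.06123 M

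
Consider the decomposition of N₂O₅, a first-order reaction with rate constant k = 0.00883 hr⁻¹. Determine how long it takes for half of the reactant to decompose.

78.5 hr

Step 1: For a first-order reaction, t₁/₂ = ln(2)/k
Step 2: t₁/₂ = ln(2)/0.00883
Step 3: t₁/₂ = 0.6931/0.00883 = 78.5 hr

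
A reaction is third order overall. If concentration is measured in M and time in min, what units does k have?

M⁻²·min⁻¹

Step 1: For overall order n, rate = k × (concentration)^n.
Step 2: Rate has units M·min⁻¹; concentration term has units M^3.
Step 3: k = rate / (concentration)^n, so units of k = M^(1-3)·min⁻¹ = M⁻²·min⁻¹.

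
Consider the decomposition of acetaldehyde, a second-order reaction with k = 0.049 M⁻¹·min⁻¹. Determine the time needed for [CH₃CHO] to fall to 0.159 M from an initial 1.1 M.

109.8 min

Step 1: For second-order: t = (1/[CH₃CHO] - 1/[CH₃CHO]₀)/k
Step 2: t = (1/0.159 - 1/1.1)/0.049
Step 3: t = (6.289 - 0.9091)/0.049
Step 4: t = 5.38/0.049 = 109.8 min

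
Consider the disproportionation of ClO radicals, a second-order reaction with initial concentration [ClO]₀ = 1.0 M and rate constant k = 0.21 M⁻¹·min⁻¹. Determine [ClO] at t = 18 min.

0.2092 M

Step 1: For a second-order reaction: 1/[ClO] = 1/[ClO]₀ + kt
Step 2: 1/[ClO] = 1/1.0 + 0.21 × 18
Step 3: 1/[ClO] = 1 + 3.78 = 4.78
Step 4: [ClO] = 1/4.78 = 0.2092 M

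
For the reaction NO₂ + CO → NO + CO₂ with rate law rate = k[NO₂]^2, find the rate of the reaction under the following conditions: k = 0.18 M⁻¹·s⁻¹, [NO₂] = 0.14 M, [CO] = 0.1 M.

0.003528 M/s

Step 1: The rate law is rate = k[NO₂]^2
Step 2: Note that the rate does not depend on [CO] (zero order in CO).
Step 3: rate = 0.18 × (0.14)^2 = 0.003528 M/s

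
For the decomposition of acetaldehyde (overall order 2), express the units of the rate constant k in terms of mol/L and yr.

(mol/L)⁻¹·yr⁻¹

Step 1: For overall order n, rate = k × (concentration)^n.
Step 2: Rate has units mol/L·yr⁻¹; concentration term has units (mol/L)^2.
Step 3: k = rate / (concentration)^n, so units of k = (mol/L)^(1-2)·yr⁻¹ = (mol/L)⁻¹·yr⁻¹.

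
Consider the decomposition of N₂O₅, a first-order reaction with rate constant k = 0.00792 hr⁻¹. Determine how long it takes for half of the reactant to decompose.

87.52 hr

Step 1: For a first-order reaction, t₁/₂ = ln(2)/k
Step 2: t₁/₂ = ln(2)/0.00792
Step 3: t₁/₂ = 0.6931/0.00792 = 87.52 hr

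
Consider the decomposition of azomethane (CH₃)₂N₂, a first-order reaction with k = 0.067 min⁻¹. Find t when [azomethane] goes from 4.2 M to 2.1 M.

10.35 min

Step 1: For first-order: t = ln([azomethane]₀/[azomethane])/k
Step 2: t = ln(4.2/2.1)/0.067
Step 3: t = ln(2)/0.067
Step 4: t = 0.6931/0.067 = 10.35 min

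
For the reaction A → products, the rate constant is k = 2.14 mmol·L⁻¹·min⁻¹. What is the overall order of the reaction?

zeroth order (0)

Step 1: The units of k for an nth-order reaction are (concentration)^(1-n)·(time)⁻¹.
Step 2: Here k has units mmol·L⁻¹·min⁻¹, so the concentration exponent is 1.
Step 3: 1 - n = 1 ⇒ n = 0. The reaction is zeroth order.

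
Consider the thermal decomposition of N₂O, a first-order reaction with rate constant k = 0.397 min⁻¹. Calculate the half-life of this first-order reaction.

1.746 min

Step 1: For a first-order reaction, t₁/₂ = ln(2)/k
Step 2: t₁/₂ = ln(2)/0.397
Step 3: t₁/₂ = 0.6931/0.397 = 1.746 min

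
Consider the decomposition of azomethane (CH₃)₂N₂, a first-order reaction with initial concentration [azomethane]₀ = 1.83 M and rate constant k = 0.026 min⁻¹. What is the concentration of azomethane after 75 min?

0.2604 M

Step 1: For a first-order reaction: [azomethane] = [azomethane]₀ × e^(-kt)
Step 2: [azomethane] = 1.83 × e^(-0.026 × 75)
Step 3: [azomethane] = 1.83 × e^(-1.95)
Step 4: [azomethane] = 1.83 × 0.142274 = 0.2604 M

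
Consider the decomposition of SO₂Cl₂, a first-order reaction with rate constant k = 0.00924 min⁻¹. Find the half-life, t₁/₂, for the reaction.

75.02 min

Step 1: For a first-order reaction, t₁/₂ = ln(2)/k
Step 2: t₁/₂ = ln(2)/0.00924
Step 3: t₁/₂ = 0.6931/0.00924 = 75.02 min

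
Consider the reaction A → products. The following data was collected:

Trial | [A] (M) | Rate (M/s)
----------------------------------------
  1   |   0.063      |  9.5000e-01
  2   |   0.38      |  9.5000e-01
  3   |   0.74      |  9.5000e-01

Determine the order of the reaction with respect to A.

zeroth order (0)

Step 1: Compare trials - when concentration changes, rate stays constant.
Step 2: rate₂/rate₁ = 9.5000e-01/9.5000e-01 = 1
Step 3: [A]₂/[A]₁ = 0.38/0.063 = 6.032
Step 4: Since rate ratio ≈ (conc ratio)^0, the reaction is zeroth order.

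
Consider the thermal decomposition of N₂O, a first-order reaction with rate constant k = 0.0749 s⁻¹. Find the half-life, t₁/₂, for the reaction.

9.254 s

Step 1: For a first-order reaction, t₁/₂ = ln(2)/k
Step 2: t₁/₂ = ln(2)/0.0749
Step 3: t₁/₂ = 0.6931/0.0749 = 9.254 s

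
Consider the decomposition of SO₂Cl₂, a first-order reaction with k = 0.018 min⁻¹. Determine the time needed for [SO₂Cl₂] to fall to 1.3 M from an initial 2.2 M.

29.23 min

Step 1: For first-order: t = ln([SO₂Cl₂]₀/[SO₂Cl₂])/k
Step 2: t = ln(2.2/1.3)/0.018
Step 3: t = ln(1.692)/0.018
Step 4: t = 0.5261/0.018 = 29.23 min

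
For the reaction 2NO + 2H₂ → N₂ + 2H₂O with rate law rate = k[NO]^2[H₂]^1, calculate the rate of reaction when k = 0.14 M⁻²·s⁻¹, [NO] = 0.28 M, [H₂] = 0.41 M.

0.0045 M/s

Step 1: The rate law is rate = k[NO]^2[H₂]^1
Step 2: Substitute: rate = 0.14 × (0.28)^2 × (0.41)^1
Step 3: rate = 0.14 × 0.0784 × 0.41 = 0.00450016 M/s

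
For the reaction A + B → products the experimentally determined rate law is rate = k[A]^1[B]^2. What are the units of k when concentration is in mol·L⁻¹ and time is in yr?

(mol·L⁻¹)⁻²·yr⁻¹

Step 1: Overall order = 1 + 2 = 3.
Step 2: rate has units mol·L⁻¹·yr⁻¹; [A]^1[B]^2 has units (mol·L⁻¹)^3.
Step 3: k = rate/([A]^1[B]^2), so units of k = (mol·L⁻¹)^(1-3)·yr⁻¹ = (mol·L⁻¹)⁻²·yr⁻¹.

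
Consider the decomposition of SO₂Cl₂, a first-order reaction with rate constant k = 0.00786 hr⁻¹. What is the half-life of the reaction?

88.19 hr

Step 1: For a first-order reaction, t₁/₂ = ln(2)/k
Step 2: t₁/₂ = ln(2)/0.00786
Step 3: t₁/₂ = 0.6931/0.00786 = 88.19 hr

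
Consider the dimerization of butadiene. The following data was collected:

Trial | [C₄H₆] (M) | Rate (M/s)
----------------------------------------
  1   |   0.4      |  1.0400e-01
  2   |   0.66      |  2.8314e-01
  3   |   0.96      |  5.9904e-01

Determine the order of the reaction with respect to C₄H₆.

second order (2)

Step 1: Compare trials to find order n where rate₂/rate₁ = ([C₄H₆]₂/[C₄H₆]₁)^n
Step 2: rate₂/rate₁ = 2.8314e-01/1.0400e-01 = 2.723
Step 3: [C₄H₆]₂/[C₄H₆]₁ = 0.66/0.4 = 1.65
Step 4: n = ln(2.723)/ln(1.65) = 2.00 ≈ 2
Step 5: The reaction is second order in C₄H₆.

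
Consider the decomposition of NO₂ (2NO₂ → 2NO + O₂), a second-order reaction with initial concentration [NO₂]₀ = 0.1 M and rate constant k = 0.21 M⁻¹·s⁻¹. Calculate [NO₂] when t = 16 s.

0.07485 M

Step 1: For a second-order reaction: 1/[NO₂] = 1/[NO₂]₀ + kt
Step 2: 1/[NO₂] = 1/0.1 + 0.21 × 16
Step 3: 1/[NO₂] = 10 + 3.36 = 13.36
Step 4: [NO₂] = 1/13.36 = 0.07485 M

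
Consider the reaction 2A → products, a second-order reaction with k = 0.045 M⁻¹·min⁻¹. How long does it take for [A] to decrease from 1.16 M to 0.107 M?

188.5 min

Step 1: For second-order: t = (1/[A] - 1/[A]₀)/k
Step 2: t = (1/0.107 - 1/1.16)/0.045
Step 3: t = (9.346 - 0.8621)/0.045
Step 4: t = 8.484/0.045 = 188.5 min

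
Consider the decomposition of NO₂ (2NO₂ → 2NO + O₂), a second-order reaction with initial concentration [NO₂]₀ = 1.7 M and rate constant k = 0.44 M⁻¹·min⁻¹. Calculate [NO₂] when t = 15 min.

0.1391 M

Step 1: For a second-order reaction: 1/[NO₂] = 1/[NO₂]₀ + kt
Step 2: 1/[NO₂] = 1/1.7 + 0.44 × 15
Step 3: 1/[NO₂] = 0.5882 + 6.6 = 7.188
Step 4: [NO₂] = 1/7.188 = 0.1391 M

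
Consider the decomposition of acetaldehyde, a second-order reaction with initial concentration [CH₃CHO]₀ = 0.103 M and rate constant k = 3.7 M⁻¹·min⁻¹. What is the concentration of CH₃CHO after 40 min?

0.006341 M

Step 1: For a second-order reaction: 1/[CH₃CHO] = 1/[CH₃CHO]₀ + kt
Step 2: 1/[CH₃CHO] = 1/0.103 + 3.7 × 40
Step 3: 1/[CH₃CHO] = 9.709 + 148 = 157.7
Step 4: [CH₃CHO] = 1/157.7 = 0.006341 M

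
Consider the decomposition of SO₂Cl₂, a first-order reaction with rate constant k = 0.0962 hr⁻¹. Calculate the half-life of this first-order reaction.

7.205 hr

Step 1: For a first-order reaction, t₁/₂ = ln(2)/k
Step 2: t₁/₂ = ln(2)/0.0962
Step 3: t₁/₂ = 0.6931/0.0962 = 7.205 hr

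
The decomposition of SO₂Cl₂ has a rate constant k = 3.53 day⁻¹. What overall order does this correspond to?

first order (1)

Step 1: The units of k for an nth-order reaction are (concentration)^(1-n)·(time)⁻¹.
Step 2: Here k has units day⁻¹, so the concentration exponent is 0.
Step 3: 1 - n = 0 ⇒ n = 1. The reaction is first order.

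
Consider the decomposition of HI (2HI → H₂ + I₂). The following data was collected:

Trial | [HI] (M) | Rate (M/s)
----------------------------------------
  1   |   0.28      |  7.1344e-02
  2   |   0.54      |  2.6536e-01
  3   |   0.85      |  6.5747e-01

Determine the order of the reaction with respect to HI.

second order (2)

Step 1: Compare trials to find order n where rate₂/rate₁ = ([HI]₂/[HI]₁)^n
Step 2: rate₂/rate₁ = 2.6536e-01/7.1344e-02 = 3.719
Step 3: [HI]₂/[HI]₁ = 0.54/0.28 = 1.929
Step 4: n = ln(3.719)/ln(1.929) = 2.00 ≈ 2
Step 5: The reaction is second order in HI.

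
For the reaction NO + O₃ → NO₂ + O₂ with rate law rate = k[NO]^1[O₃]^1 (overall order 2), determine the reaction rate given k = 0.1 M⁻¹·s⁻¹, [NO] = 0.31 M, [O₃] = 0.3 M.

0.0093 M/s

Step 1: The rate law is rate = k[NO]^1[O₃]^1, overall order = 1+1 = 2
Step 2: Substitute values: rate = 0.1 × (0.31)^1 × (0.3)^1
Step 3: rate = 0.1 × 0.31 × 0.3 = 0.0093 M/s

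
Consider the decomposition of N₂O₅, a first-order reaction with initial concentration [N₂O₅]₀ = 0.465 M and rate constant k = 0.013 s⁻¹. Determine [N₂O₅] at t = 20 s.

0.3585 M

Step 1: For a first-order reaction: [N₂O₅] = [N₂O₅]₀ × e^(-kt)
Step 2: [N₂O₅] = 0.465 × e^(-0.013 × 20)
Step 3: [N₂O₅] = 0.465 × e^(-0.26)
Step 4: [N₂O₅] = 0.465 × 0.771052 = 0.3585 M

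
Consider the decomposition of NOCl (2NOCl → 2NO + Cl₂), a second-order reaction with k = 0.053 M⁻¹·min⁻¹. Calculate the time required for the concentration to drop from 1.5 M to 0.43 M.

31.3 min

Step 1: For second-order: t = (1/[NOCl] - 1/[NOCl]₀)/k
Step 2: t = (1/0.43 - 1/1.5)/0.053
Step 3: t = (2.326 - 0.6667)/0.053
Step 4: t = 1.659/0.053 = 31.3 min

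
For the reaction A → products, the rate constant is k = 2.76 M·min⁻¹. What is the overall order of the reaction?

zeroth order (0)

Step 1: The units of k for an nth-order reaction are (concentration)^(1-n)·(time)⁻¹.
Step 2: Here k has units M·min⁻¹, so the concentration exponent is 1.
Step 3: 1 - n = 1 ⇒ n = 0. The reaction is zeroth order.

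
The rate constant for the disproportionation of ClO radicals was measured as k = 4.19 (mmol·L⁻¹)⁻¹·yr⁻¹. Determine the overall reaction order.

second order (2)

Step 1: The units of k for an nth-order reaction are (concentration)^(1-n)·(time)⁻¹.
Step 2: Here k has units (mmol·L⁻¹)⁻¹·yr⁻¹, so the concentration exponent is -1.
Step 3: 1 - n = -1 ⇒ n = 2. The reaction is second order.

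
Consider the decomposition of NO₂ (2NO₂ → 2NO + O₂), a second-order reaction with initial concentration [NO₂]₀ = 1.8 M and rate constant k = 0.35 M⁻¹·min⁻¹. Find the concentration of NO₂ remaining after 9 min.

0.2699 M

Step 1: For a second-order reaction: 1/[NO₂] = 1/[NO₂]₀ + kt
Step 2: 1/[NO₂] = 1/1.8 + 0.35 × 9
Step 3: 1/[NO₂] = 0.5556 + 3.15 = 3.706
Step 4: [NO₂] = 1/3.706 = 0.2699 M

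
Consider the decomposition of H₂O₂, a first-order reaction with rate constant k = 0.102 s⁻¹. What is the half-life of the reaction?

6.796 s

Step 1: For a first-order reaction, t₁/₂ = ln(2)/k
Step 2: t₁/₂ = ln(2)/0.102
Step 3: t₁/₂ = 0.6931/0.102 = 6.796 s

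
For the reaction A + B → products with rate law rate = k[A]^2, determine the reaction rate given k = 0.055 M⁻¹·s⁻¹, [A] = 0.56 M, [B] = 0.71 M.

0.01725 M/s

Step 1: The rate law is rate = k[A]^2
Step 2: Note that the rate does not depend on [B] (zero order in B).
Step 3: rate = 0.055 × (0.56)^2 = 0.017248 M/s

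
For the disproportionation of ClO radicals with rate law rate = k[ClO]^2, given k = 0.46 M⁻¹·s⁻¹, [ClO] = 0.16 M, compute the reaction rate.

0.01178 M/s

Step 1: Identify the rate law: rate = k[ClO]^2
Step 2: Substitute values: rate = 0.46 × (0.16)^2
Step 3: Calculate: rate = 0.46 × 0.0256 = 0.011776 M/s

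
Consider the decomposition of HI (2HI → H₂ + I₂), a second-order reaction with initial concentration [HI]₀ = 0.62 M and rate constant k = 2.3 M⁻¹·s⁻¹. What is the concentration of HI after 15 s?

0.02769 M

Step 1: For a second-order reaction: 1/[HI] = 1/[HI]₀ + kt
Step 2: 1/[HI] = 1/0.62 + 2.3 × 15
Step 3: 1/[HI] = 1.613 + 34.5 = 36.11
Step 4: [HI] = 1/36.11 = 0.02769 M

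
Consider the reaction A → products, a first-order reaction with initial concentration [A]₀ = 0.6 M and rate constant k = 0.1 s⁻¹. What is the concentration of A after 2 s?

0.4912 M

Step 1: For a first-order reaction: [A] = [A]₀ × e^(-kt)
Step 2: [A] = 0.6 × e^(-0.1 × 2)
Step 3: [A] = 0.6 × e^(-0.2)
Step 4: [A] = 0.6 × 0.818731 = 0.4912 M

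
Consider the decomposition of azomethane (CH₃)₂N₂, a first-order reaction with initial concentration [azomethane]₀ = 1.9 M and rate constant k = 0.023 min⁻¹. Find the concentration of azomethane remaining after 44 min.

0.6906 M

Step 1: For a first-order reaction: [azomethane] = [azomethane]₀ × e^(-kt)
Step 2: [azomethane] = 1.9 × e^(-0.023 × 44)
Step 3: [azomethane] = 1.9 × e^(-1.012)
Step 4: [azomethane] = 1.9 × 0.363491 = 0.6906 M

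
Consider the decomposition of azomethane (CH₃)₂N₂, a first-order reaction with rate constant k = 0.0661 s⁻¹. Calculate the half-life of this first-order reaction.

10.49 s

Step 1: For a first-order reaction, t₁/₂ = ln(2)/k
Step 2: t₁/₂ = ln(2)/0.0661
Step 3: t₁/₂ = 0.6931/0.0661 = 10.49 s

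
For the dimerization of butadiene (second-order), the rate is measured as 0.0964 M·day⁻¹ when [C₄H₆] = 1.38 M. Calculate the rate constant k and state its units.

0.05062 M⁻¹·day⁻¹

Step 1: rate = k[C₄H₆]^2, so k = rate / [C₄H₆]^2.
Step 2: k = 0.0964 / (1.38)^2 = 0.0964 / 1.904.
Step 3: k = 0.05062 M⁻¹·day⁻¹.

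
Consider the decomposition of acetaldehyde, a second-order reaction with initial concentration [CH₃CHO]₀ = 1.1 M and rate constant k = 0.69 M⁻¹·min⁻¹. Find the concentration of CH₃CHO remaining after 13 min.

0.1012 M

Step 1: For a second-order reaction: 1/[CH₃CHO] = 1/[CH₃CHO]₀ + kt
Step 2: 1/[CH₃CHO] = 1/1.1 + 0.69 × 13
Step 3: 1/[CH₃CHO] = 0.9091 + 8.97 = 9.879
Step 4: [CH₃CHO] = 1/9.879 = 0.1012 M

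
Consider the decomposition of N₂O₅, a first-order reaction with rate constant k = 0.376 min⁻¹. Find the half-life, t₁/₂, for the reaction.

1.843 min

Step 1: For a first-order reaction, t₁/₂ = ln(2)/k
Step 2: t₁/₂ = ln(2)/0.376
Step 3: t₁/₂ = 0.6931/0.376 = 1.843 min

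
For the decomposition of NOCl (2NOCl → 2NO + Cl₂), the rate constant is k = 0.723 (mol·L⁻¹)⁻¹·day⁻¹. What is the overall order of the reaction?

second order (2)

Step 1: The units of k for an nth-order reaction are (concentration)^(1-n)·(time)⁻¹.
Step 2: Here k has units (mol·L⁻¹)⁻¹·day⁻¹, so the concentration exponent is -1.
Step 3: 1 - n = -1 ⇒ n = 2. The reaction is second order.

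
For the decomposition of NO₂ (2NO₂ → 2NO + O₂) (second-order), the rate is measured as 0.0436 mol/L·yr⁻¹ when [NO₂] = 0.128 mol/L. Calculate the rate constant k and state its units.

2.661 (mol/L)⁻¹·yr⁻¹

Step 1: rate = k[NO₂]^2, so k = rate / [NO₂]^2.
Step 2: k = 0.0436 / (0.128)^2 = 0.0436 / 0.01638.
Step 3: k = 2.661 (mol/L)⁻¹·yr⁻¹.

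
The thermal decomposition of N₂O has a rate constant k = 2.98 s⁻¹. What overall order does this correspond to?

first order (1)

Step 1: The units of k for an nth-order reaction are (concentration)^(1-n)·(time)⁻¹.
Step 2: Here k has units s⁻¹, so the concentration exponent is 0.
Step 3: 1 - n = 0 ⇒ n = 1. The reaction is first order.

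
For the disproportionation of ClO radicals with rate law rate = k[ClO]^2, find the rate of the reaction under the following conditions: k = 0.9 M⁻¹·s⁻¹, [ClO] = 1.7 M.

2.601 M/s

Step 1: Identify the rate law: rate = k[ClO]^2
Step 2: Substitute values: rate = 0.9 × (1.7)^2
Step 3: Calculate: rate = 0.9 × 2.89 = 2.601 M/s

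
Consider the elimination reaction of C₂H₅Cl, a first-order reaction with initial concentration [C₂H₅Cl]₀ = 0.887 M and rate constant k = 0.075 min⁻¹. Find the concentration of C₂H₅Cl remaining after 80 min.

0.002199 M

Step 1: For a first-order reaction: [C₂H₅Cl] = [C₂H₅Cl]₀ × e^(-kt)
Step 2: [C₂H₅Cl] = 0.887 × e^(-0.075 × 80)
Step 3: [C₂H₅Cl] = 0.887 × e^(-6)
Step 4: [C₂H₅Cl] = 0.887 × 0.00247875 = 0.002199 M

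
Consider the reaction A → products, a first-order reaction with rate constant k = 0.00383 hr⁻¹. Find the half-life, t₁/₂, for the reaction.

181 hr

Step 1: For a first-order reaction, t₁/₂ = ln(2)/k
Step 2: t₁/₂ = ln(2)/0.00383
Step 3: t₁/₂ = 0.6931/0.00383 = 181 hr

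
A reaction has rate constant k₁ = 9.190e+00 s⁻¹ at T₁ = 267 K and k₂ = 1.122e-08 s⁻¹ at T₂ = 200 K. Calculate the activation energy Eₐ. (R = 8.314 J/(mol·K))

136.0 kJ/mol

Step 1: Use the two-temperature Arrhenius form: ln(k₂/k₁) = -Eₐ/R × (1/T₂ - 1/T₁)
Step 2: ln(k₂/k₁) = ln(1.122e-08/9.190e+00) = ln(1.22089e-09) = -20.5237
Step 3: 1/T₂ - 1/T₁ = 1/200 - 1/267 = 1.254682e-03 K⁻¹
Step 4: Eₐ = -R × ln(k₂/k₁) / (1/T₂ - 1/T₁) = -8.314 × -20.5237 / 1.254682e-03
Step 5: Eₐ = 1.3600e+05 J/mol = 136.0 kJ/mol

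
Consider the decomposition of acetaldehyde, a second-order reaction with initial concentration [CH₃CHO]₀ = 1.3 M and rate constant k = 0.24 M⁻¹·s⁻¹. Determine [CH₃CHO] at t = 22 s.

0.1653 M

Step 1: For a second-order reaction: 1/[CH₃CHO] = 1/[CH₃CHO]₀ + kt
Step 2: 1/[CH₃CHO] = 1/1.3 + 0.24 × 22
Step 3: 1/[CH₃CHO] = 0.7692 + 5.28 = 6.049
Step 4: [CH₃CHO] = 1/6.049 = 0.1653 M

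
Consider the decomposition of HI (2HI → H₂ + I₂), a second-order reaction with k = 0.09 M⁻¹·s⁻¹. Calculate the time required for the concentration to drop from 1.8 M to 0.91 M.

6.037 s

Step 1: For second-order: t = (1/[HI] - 1/[HI]₀)/k
Step 2: t = (1/0.91 - 1/1.8)/0.09
Step 3: t = (1.099 - 0.5556)/0.09
Step 4: t = 0.5433/0.09 = 6.037 s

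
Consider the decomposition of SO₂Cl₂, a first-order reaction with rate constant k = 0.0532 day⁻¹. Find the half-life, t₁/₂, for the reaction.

13.03 day

Step 1: For a first-order reaction, t₁/₂ = ln(2)/k
Step 2: t₁/₂ = ln(2)/0.0532
Step 3: t₁/₂ = 0.6931/0.0532 = 13.03 day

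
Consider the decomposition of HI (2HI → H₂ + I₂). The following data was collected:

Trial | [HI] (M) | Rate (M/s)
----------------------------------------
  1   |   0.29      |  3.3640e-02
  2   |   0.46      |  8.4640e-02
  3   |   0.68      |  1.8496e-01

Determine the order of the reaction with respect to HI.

second order (2)

Step 1: Compare trials to find order n where rate₂/rate₁ = ([HI]₂/[HI]₁)^n
Step 2: rate₂/rate₁ = 8.4640e-02/3.3640e-02 = 2.516
Step 3: [HI]₂/[HI]₁ = 0.46/0.29 = 1.586
Step 4: n = ln(2.516)/ln(1.586) = 2.00 ≈ 2
Step 5: The reaction is second order in HI.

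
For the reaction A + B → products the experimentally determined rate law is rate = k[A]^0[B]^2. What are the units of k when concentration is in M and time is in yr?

M⁻¹·yr⁻¹

Step 1: Overall order = 0 + 2 = 2.
Step 2: rate has units M·yr⁻¹; [A]^0[B]^2 has units M^2.
Step 3: k = rate/([A]^0[B]^2), so units of k = M^(1-2)·yr⁻¹ = M⁻¹·yr⁻¹.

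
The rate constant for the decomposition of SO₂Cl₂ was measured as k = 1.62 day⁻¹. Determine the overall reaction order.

first order (1)

Step 1: The units of k for an nth-order reaction are (concentration)^(1-n)·(time)⁻¹.
Step 2: Here k has units day⁻¹, so the concentration exponent is 0.
Step 3: 1 - n = 0 ⇒ n = 1. The reaction is first order.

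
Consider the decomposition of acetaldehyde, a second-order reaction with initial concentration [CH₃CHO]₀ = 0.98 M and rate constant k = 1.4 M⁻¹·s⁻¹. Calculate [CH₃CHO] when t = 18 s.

0.03814 M

Step 1: For a second-order reaction: 1/[CH₃CHO] = 1/[CH₃CHO]₀ + kt
Step 2: 1/[CH₃CHO] = 1/0.98 + 1.4 × 18
Step 3: 1/[CH₃CHO] = 1.02 + 25.2 = 26.22
Step 4: [CH₃CHO] = 1/26.22 = 0.03814 M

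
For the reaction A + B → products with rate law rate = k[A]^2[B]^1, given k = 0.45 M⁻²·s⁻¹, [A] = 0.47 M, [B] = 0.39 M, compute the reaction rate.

0.03877 M/s

Step 1: The rate law is rate = k[A]^2[B]^1
Step 2: Substitute: rate = 0.45 × (0.47)^2 × (0.39)^1
Step 3: rate = 0.45 × 0.2209 × 0.39 = 0.0387679 M/s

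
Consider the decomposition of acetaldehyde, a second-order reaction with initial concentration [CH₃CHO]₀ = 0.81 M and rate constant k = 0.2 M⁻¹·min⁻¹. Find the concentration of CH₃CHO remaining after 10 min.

0.3092 M

Step 1: For a second-order reaction: 1/[CH₃CHO] = 1/[CH₃CHO]₀ + kt
Step 2: 1/[CH₃CHO] = 1/0.81 + 0.2 × 10
Step 3: 1/[CH₃CHO] = 1.235 + 2 = 3.235
Step 4: [CH₃CHO] = 1/3.235 = 0.3092 M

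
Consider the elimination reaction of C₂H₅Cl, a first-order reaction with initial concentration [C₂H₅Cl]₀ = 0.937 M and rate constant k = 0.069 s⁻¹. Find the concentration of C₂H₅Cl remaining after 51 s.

0.02776 M

Step 1: For a first-order reaction: [C₂H₅Cl] = [C₂H₅Cl]₀ × e^(-kt)
Step 2: [C₂H₅Cl] = 0.937 × e^(-0.069 × 51)
Step 3: [C₂H₅Cl] = 0.937 × e^(-3.519)
Step 4: [C₂H₅Cl] = 0.937 × 0.029629 = 0.02776 M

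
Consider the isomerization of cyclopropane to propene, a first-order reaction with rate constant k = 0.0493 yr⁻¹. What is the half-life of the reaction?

14.06 yr

Step 1: For a first-order reaction, t₁/₂ = ln(2)/k
Step 2: t₁/₂ = ln(2)/0.0493
Step 3: t₁/₂ = 0.6931/0.0493 = 14.06 yr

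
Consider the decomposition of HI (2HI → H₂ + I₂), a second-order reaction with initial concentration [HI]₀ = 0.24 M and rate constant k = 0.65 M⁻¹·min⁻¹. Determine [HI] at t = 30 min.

0.04225 M

Step 1: For a second-order reaction: 1/[HI] = 1/[HI]₀ + kt
Step 2: 1/[HI] = 1/0.24 + 0.65 × 30
Step 3: 1/[HI] = 4.167 + 19.5 = 23.67
Step 4: [HI] = 1/23.67 = 0.04225 M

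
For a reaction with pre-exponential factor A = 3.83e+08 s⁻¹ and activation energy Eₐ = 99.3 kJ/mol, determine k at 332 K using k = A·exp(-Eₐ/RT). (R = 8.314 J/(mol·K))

9.11e-08 s⁻¹

Step 1: Use the Arrhenius equation: k = A × exp(-Eₐ/RT)
Step 2: Convert Eₐ to J/mol: 99.3 kJ/mol = 99300 J/mol
Step 3: Calculate the exponent: -Eₐ/(RT) = -99300/(8.314 × 332) = -35.97503
Step 4: k = 3.83e+08 × exp(-35.97503)
Step 5: k = 3.83e+08 × 2.37817e-16 = 9.1084e-08 s⁻¹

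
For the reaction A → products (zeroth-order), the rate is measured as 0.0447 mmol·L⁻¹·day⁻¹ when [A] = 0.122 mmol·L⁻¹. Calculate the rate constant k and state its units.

0.0447 mmol·L⁻¹·day⁻¹

Step 1: For a zeroth-order reaction, rate = k (independent of concentration).
Step 2: k = rate = 0.0447 mmol·L⁻¹·day⁻¹.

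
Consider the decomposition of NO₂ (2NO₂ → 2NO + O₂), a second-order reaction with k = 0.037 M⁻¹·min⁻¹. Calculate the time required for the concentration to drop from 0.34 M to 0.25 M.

28.62 min

Step 1: For second-order: t = (1/[NO₂] - 1/[NO₂]₀)/k
Step 2: t = (1/0.25 - 1/0.34)/0.037
Step 3: t = (4 - 2.941)/0.037
Step 4: t = 1.059/0.037 = 28.62 min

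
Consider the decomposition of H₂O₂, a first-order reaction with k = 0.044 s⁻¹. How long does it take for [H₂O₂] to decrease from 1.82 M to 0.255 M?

44.67 s

Step 1: For first-order: t = ln([H₂O₂]₀/[H₂O₂])/k
Step 2: t = ln(1.82/0.255)/0.044
Step 3: t = ln(7.137)/0.044
Step 4: t = 1.965/0.044 = 44.67 s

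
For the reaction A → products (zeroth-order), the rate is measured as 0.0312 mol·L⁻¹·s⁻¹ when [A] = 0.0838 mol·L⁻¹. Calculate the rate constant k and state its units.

0.0312 mol·L⁻¹·s⁻¹

Step 1: For a zeroth-order reaction, rate = k (independent of concentration).
Step 2: k = rate = 0.0312 mol·L⁻¹·s⁻¹.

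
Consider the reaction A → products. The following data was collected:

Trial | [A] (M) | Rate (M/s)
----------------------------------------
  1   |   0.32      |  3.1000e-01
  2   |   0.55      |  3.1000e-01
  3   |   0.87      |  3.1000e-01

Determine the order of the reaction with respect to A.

zeroth order (0)

Step 1: Compare trials - when concentration changes, rate stays constant.
Step 2: rate₂/rate₁ = 3.1000e-01/3.1000e-01 = 1
Step 3: [A]₂/[A]₁ = 0.55/0.32 = 1.719
Step 4: Since rate ratio ≈ (conc ratio)^0, the reaction is zeroth order.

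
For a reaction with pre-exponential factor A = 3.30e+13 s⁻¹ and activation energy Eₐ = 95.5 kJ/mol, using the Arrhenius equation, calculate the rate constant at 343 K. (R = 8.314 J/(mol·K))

9.43e-02 s⁻¹

Step 1: Use the Arrhenius equation: k = A × exp(-Eₐ/RT)
Step 2: Convert Eₐ to J/mol: 95.5 kJ/mol = 95500 J/mol
Step 3: Calculate the exponent: -Eₐ/(RT) = -95500/(8.314 × 343) = -33.48877
Step 4: k = 3.30e+13 × exp(-33.48877)
Step 5: k = 3.30e+13 × 2.85767e-15 = 9.4303e-02 s⁻¹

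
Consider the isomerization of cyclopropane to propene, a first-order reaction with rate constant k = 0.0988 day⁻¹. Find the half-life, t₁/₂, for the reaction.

7.016 day

Step 1: For a first-order reaction, t₁/₂ = ln(2)/k
Step 2: t₁/₂ = ln(2)/0.0988
Step 3: t₁/₂ = 0.6931/0.0988 = 7.016 day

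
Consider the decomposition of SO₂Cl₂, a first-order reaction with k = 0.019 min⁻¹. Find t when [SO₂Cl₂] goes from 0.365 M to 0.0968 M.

69.86 min

Step 1: For first-order: t = ln([SO₂Cl₂]₀/[SO₂Cl₂])/k
Step 2: t = ln(0.365/0.0968)/0.019
Step 3: t = ln(3.771)/0.019
Step 4: t = 1.327/0.019 = 69.86 min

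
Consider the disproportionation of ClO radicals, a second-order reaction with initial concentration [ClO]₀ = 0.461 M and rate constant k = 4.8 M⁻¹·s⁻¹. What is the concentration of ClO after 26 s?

0.007876 M

Step 1: For a second-order reaction: 1/[ClO] = 1/[ClO]₀ + kt
Step 2: 1/[ClO] = 1/0.461 + 4.8 × 26
Step 3: 1/[ClO] = 2.169 + 124.8 = 127
Step 4: [ClO] = 1/127 = 0.007876 M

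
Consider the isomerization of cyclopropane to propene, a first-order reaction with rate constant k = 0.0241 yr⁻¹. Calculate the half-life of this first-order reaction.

28.76 yr

Step 1: For a first-order reaction, t₁/₂ = ln(2)/k
Step 2: t₁/₂ = ln(2)/0.0241
Step 3: t₁/₂ = 0.6931/0.0241 = 28.76 yr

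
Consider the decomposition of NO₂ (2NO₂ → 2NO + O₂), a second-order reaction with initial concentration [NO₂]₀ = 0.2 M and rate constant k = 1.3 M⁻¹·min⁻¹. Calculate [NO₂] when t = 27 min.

0.02494 M

Step 1: For a second-order reaction: 1/[NO₂] = 1/[NO₂]₀ + kt
Step 2: 1/[NO₂] = 1/0.2 + 1.3 × 27
Step 3: 1/[NO₂] = 5 + 35.1 = 40.1
Step 4: [NO₂] = 1/40.1 = 0.02494 M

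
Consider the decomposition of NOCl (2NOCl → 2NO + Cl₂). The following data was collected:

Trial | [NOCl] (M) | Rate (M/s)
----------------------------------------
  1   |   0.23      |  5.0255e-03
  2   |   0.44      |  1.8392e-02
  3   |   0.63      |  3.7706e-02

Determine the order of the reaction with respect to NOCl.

second order (2)

Step 1: Compare trials to find order n where rate₂/rate₁ = ([NOCl]₂/[NOCl]₁)^n
Step 2: rate₂/rate₁ = 1.8392e-02/5.0255e-03 = 3.66
Step 3: [NOCl]₂/[NOCl]₁ = 0.44/0.23 = 1.913
Step 4: n = ln(3.66)/ln(1.913) = 2.00 ≈ 2
Step 5: The reaction is second order in NOCl.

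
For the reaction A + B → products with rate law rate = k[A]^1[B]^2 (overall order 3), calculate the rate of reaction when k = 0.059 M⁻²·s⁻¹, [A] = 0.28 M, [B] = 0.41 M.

0.002777 M/s

Step 1: The rate law is rate = k[A]^1[B]^2, overall order = 1+2 = 3
Step 2: Substitute values: rate = 0.059 × (0.28)^1 × (0.41)^2
Step 3: rate = 0.059 × 0.28 × 0.1681 = 0.00277701 M/s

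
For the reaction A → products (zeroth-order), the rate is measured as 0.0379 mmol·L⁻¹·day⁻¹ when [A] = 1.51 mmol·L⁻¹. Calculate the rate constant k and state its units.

0.0379 mmol·L⁻¹·day⁻¹

Step 1: For a zeroth-order reaction, rate = k (independent of concentration).
Step 2: k = rate = 0.0379 mmol·L⁻¹·day⁻¹.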